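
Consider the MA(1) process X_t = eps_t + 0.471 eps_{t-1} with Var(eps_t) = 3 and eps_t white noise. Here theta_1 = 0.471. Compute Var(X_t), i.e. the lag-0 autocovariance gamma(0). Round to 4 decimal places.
\gamma(0) = 3.6655

For an MA(q) process X_t = eps_t + sum_i theta_i eps_{t-i} with
Var(eps_t) = sigma^2, the variance is
  gamma(0) = sigma^2 * (1 + sum_i theta_i^2).
  sum_i theta_i^2 = (0.471)^2 = 0.221841.
  gamma(0) = 3 * (1 + 0.221841) = 3 * 1.221841 = 3.665523, which rounds to 3.6655.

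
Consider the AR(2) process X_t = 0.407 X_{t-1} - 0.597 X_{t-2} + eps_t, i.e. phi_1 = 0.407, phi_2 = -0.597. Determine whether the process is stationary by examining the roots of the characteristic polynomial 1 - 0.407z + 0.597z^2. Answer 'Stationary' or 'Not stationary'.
\text{Stationary}

The AR(p) characteristic polynomial is P(z) = 1 - 0.407z + 0.597z^2.
Stationarity requires all roots to lie outside the unit circle, i.e. |z| > 1 for every root.
Set 1 + (-0.407) z + (0.597) z^2 = 0, i.e. a z^2 + b z + c = 0 with a = 0.597, b = -0.407, c = 1.
Discriminant D = b^2 - 4ac = (-0.407)^2 - 4*(0.597)*1 = 0.165649 - (2.388) = -2.222351.
D < 0, so the roots are the complex-conjugate pair z = (-b +/- i sqrt(-D)) / (2a) = 0.3409 +/- 1.2485i.
For a conjugate pair |z|^2 = z * conj(z) = (product of roots) = c/a = 1/(0.597) = 1.675042, so |z| = sqrt(1.675042) = 1.2942 for both roots.
Moduli of all roots: 1.2942, 1.2942.
All moduli strictly greater than 1? Yes.
Verdict: Stationary.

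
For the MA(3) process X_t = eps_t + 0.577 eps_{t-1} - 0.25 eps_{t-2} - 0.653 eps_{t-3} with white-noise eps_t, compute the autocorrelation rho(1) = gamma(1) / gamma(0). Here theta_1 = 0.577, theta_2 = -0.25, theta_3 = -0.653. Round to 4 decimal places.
\rho(1) = 0.3271

For an MA(q) process with theta_0 = 1, the autocovariance is
  gamma(k) = sigma^2 * sum_{i=0..q-k} theta_i * theta_{i+k},
and rho(k) = gamma(k) / gamma(0). Sigma^2 cancels.
  numerator   = (1)*(0.577) + (0.577)*(-0.25) + (-0.25)*(-0.653) = 0.596.
  denominator = (1)^2 + (0.577)^2 + (-0.25)^2 + (-0.653)^2 = 1.821838.
  rho(1) = 0.596 / 1.821838 = 0.3271.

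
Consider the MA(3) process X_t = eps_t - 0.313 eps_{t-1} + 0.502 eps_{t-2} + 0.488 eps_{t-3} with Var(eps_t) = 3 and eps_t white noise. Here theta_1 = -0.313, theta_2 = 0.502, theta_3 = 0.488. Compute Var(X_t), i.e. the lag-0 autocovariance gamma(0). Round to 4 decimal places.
\gamma(0) = 4.7644

For an MA(q) process X_t = eps_t + sum_i theta_i eps_{t-i} with
Var(eps_t) = sigma^2, the variance is
  gamma(0) = sigma^2 * (1 + sum_i theta_i^2).
  sum_i theta_i^2 = (-0.313)^2 + (0.502)^2 + (0.488)^2 = 0.097969 + 0.252004 + 0.238144 = 0.588117.
  gamma(0) = 3 * (1 + 0.588117) = 3 * 1.588117 = 4.764351, which rounds to 4.7644.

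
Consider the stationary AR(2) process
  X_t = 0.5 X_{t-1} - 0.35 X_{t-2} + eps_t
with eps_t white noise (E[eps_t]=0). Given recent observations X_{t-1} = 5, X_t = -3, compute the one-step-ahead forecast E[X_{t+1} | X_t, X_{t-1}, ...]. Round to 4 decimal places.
E[X_{t+1} \mid \mathcal F_t] = -3.2500

For an AR(p) model X_t = c + sum_i phi_i X_{t-i} + eps_t, the
one-step-ahead conditional mean is
  E[X_{t+1} | X_t, ...] = c + sum_i phi_i X_{t+1-i}.
Substitute known values:
  E[X_{t+1} | ...] = (0.5) * (-3) + (-0.35) * (5)
                   = -3.2500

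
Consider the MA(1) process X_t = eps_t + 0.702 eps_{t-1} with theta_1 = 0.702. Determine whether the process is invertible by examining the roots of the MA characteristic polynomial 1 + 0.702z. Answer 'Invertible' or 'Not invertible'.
\text{Invertible}

The MA(q) characteristic polynomial is P(z) = 1 + 0.702z.
Invertibility requires all roots to lie outside the unit circle, i.e. |z| > 1 for every root.
This is linear in z: 1 + (0.702) z = 0  =>  z = -1/(0.702) = -1.424501,  |z| = 1.424501.
Moduli of all roots: 1.4245.
All moduli strictly greater than 1? Yes.
Verdict: Invertible.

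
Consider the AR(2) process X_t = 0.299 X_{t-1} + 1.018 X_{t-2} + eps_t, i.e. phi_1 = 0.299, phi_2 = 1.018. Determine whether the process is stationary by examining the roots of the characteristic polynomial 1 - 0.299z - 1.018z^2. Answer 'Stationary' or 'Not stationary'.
\text{Not stationary}

The AR(p) characteristic polynomial is P(z) = 1 - 0.299z - 1.018z^2.
Stationarity requires all roots to lie outside the unit circle, i.e. |z| > 1 for every root.
Set 1 + (-0.299) z + (-1.018) z^2 = 0, i.e. a z^2 + b z + c = 0 with a = -1.018, b = -0.299, c = 1.
Discriminant D = b^2 - 4ac = (-0.299)^2 - 4*(-1.018)*1 = 0.089401 - (-4.072) = 4.161401.
D >= 0, so the roots are real: z = (-b +/- sqrt(D)) / (2a) = (0.299 +/- 2.039951) / (-2.036).
  z_1 = (0.299 + 2.039951) / (-2.036) = -1.1488,   |z_1| = 1.1488.
  z_2 = (0.299 - 2.039951) / (-2.036) = 0.8551,   |z_2| = 0.8551.
Moduli of all roots: 1.1488, 0.8551.
All moduli strictly greater than 1? No.
Verdict: Not stationary.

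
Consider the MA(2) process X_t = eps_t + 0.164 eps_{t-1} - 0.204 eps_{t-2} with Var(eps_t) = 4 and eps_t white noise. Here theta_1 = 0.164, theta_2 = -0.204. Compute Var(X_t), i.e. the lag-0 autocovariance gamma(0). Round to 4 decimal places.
\gamma(0) = 4.2740

For an MA(q) process X_t = eps_t + sum_i theta_i eps_{t-i} with
Var(eps_t) = sigma^2, the variance is
  gamma(0) = sigma^2 * (1 + sum_i theta_i^2).
  sum_i theta_i^2 = (0.164)^2 + (-0.204)^2 = 0.026896 + 0.041616 = 0.068512.
  gamma(0) = 4 * (1 + 0.068512) = 4 * 1.068512 = 4.274048, which rounds to 4.2740.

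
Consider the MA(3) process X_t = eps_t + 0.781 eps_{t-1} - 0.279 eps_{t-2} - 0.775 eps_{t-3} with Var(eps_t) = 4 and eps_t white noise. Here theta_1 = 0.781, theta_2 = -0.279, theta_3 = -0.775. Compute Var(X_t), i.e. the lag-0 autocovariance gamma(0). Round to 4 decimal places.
\gamma(0) = 9.1537

For an MA(q) process X_t = eps_t + sum_i theta_i eps_{t-i} with
Var(eps_t) = sigma^2, the variance is
  gamma(0) = sigma^2 * (1 + sum_i theta_i^2).
  sum_i theta_i^2 = (0.781)^2 + (-0.279)^2 + (-0.775)^2 = 0.609961 + 0.077841 + 0.600625 = 1.288427.
  gamma(0) = 4 * (1 + 1.288427) = 4 * 2.288427 = 9.153708, which rounds to 9.1537.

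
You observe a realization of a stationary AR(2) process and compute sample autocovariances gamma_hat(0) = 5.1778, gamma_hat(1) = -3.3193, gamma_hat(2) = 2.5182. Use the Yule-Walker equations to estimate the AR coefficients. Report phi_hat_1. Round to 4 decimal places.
\hat\phi_{1} = -0.5590

The Yule-Walker equations for an AR(p) process read, in matrix form,
  Gamma_p phi = r_p,   with   (Gamma_p)_{ij} = gamma(|i - j|),
                       (r_p)_i = gamma(i),   i,j = 1..p.
Substitute the sample gammas (Toeplitz matrix and right-hand side of size 2):
  Gamma_p = [[5.1778, -3.3193], [-3.3193, 5.1778]]
  r_p     = [-3.3193, 2.5182]
Written out:
  5.1778 phi_1 - 3.3193 phi_2 = -3.3193
  -3.3193 phi_1 + 5.1778 phi_2 = 2.5182
Solve by Cramer's rule:
  det = gamma(0)^2 - gamma(1)^2 = (5.1778)^2 - (-3.3193)^2 = 26.80961284 - 11.01775249 = 15.79186035
  phi_hat_1 = [gamma(1) gamma(0) - gamma(1) gamma(2)] / det = [(-3.3193)(5.1778) - (-3.3193)(2.5182)] / 15.79186035 = -8.82801028 / 15.79186035 = -0.559
  phi_hat_2 = [gamma(0) gamma(2) - gamma(1)^2] / det = [(5.1778)(2.5182) - (-3.3193)^2] / 15.79186035 = 2.02098347 / 15.79186035 = 0.128
So phi_hat = [-0.5590, 0.1280].
Therefore phi_hat_1 = -0.5590.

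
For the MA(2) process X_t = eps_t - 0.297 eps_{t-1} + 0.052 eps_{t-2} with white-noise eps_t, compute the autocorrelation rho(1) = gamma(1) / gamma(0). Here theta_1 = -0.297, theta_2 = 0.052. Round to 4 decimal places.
\rho(1) = -0.2864

For an MA(q) process with theta_0 = 1, the autocovariance is
  gamma(k) = sigma^2 * sum_{i=0..q-k} theta_i * theta_{i+k},
and rho(k) = gamma(k) / gamma(0). Sigma^2 cancels.
  numerator   = (1)*(-0.297) + (-0.297)*(0.052) = -0.312444.
  denominator = (1)^2 + (-0.297)^2 + (0.052)^2 = 1.090913.
  rho(1) = -0.312444 / 1.090913 = -0.2864.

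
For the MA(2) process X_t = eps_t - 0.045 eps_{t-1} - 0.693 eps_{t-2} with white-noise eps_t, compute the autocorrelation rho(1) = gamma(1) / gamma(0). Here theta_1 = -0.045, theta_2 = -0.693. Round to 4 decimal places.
\rho(1) = -0.0093

For an MA(q) process with theta_0 = 1, the autocovariance is
  gamma(k) = sigma^2 * sum_{i=0..q-k} theta_i * theta_{i+k},
and rho(k) = gamma(k) / gamma(0). Sigma^2 cancels.
  numerator   = (1)*(-0.045) + (-0.045)*(-0.693) = -0.013815.
  denominator = (1)^2 + (-0.045)^2 + (-0.693)^2 = 1.482274.
  rho(1) = -0.013815 / 1.482274 = -0.0093.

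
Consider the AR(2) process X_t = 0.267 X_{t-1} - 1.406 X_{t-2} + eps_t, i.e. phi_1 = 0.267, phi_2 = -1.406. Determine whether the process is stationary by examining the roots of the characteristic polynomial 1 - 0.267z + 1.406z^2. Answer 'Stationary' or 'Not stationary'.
\text{Not stationary}

The AR(p) characteristic polynomial is P(z) = 1 - 0.267z + 1.406z^2.
Stationarity requires all roots to lie outside the unit circle, i.e. |z| > 1 for every root.
Set 1 + (-0.267) z + (1.406) z^2 = 0, i.e. a z^2 + b z + c = 0 with a = 1.406, b = -0.267, c = 1.
Discriminant D = b^2 - 4ac = (-0.267)^2 - 4*(1.406)*1 = 0.071289 - (5.624) = -5.552711.
D < 0, so the roots are the complex-conjugate pair z = (-b +/- i sqrt(-D)) / (2a) = 0.095 +/- 0.838i.
For a conjugate pair |z|^2 = z * conj(z) = (product of roots) = c/a = 1/(1.406) = 0.711238, so |z| = sqrt(0.711238) = 0.8433 for both roots.
Moduli of all roots: 0.8433, 0.8433.
All moduli strictly greater than 1? No.
Verdict: Not stationary.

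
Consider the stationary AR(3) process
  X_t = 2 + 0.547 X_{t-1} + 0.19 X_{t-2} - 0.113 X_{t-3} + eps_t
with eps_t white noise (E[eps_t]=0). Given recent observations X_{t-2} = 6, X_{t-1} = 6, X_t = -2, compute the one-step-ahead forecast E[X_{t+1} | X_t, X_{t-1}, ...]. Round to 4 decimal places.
E[X_{t+1} \mid \mathcal F_t] = 1.3680

For an AR(p) model X_t = c + sum_i phi_i X_{t-i} + eps_t, the
one-step-ahead conditional mean is
  E[X_{t+1} | X_t, ...] = c + sum_i phi_i X_{t+1-i}.
Substitute known values:
  E[X_{t+1} | ...] = 2 + (0.547) * (-2) + (0.19) * (6) + (-0.113) * (6)
                   = 1.3680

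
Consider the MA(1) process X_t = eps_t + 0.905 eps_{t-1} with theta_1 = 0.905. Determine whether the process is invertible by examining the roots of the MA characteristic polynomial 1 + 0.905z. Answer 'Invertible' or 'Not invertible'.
\text{Invertible}

The MA(q) characteristic polynomial is P(z) = 1 + 0.905z.
Invertibility requires all roots to lie outside the unit circle, i.e. |z| > 1 for every root.
This is linear in z: 1 + (0.905) z = 0  =>  z = -1/(0.905) = -1.104972,  |z| = 1.104972.
Moduli of all roots: 1.1050.
All moduli strictly greater than 1? Yes.
Verdict: Invertible.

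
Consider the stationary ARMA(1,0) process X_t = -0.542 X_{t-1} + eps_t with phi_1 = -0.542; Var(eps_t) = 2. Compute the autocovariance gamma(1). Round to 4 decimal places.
\gamma(1) = -1.5349

Multiply the model equation by X_{t-k} and take expectations. With theta_0 = psi_0 = 1 and psi_j the MA(infinity) weights, this gives
  gamma(k) - sum_i phi_i gamma(k-i) = c_k,
  c_k = sigma^2 * sum_{j=k..q} theta_j psi_{j-k}   (c_k = 0 for k > q),
using gamma(-m) = gamma(m).
Pure AR (q = 0): c_0 = sigma^2 = 2, c_k = 0 for k >= 1.
Equations for k = 0 and k = 1 (AR order 1):
  gamma(0) = phi_1 gamma(1) + c_0
  gamma(1) = phi_1 gamma(0) + c_1
Substituting the second into the first: gamma(0) (1 - phi_1^2) = c_0 + phi_1 c_1, so
  gamma(0) = c_0 / (1 - phi_1^2) = 2 / (1 - (-0.542)^2) = 2 / 0.706236 = 2.831915.
  gamma(1) = phi_1 gamma(0) = (-0.542)(2.831915) = -1.534898.
Therefore gamma(1) = -1.5349 (to 4 decimal places).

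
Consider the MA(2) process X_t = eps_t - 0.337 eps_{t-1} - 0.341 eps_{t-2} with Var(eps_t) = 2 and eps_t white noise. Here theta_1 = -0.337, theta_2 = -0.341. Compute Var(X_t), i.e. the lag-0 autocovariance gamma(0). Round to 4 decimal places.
\gamma(0) = 2.4597

For an MA(q) process X_t = eps_t + sum_i theta_i eps_{t-i} with
Var(eps_t) = sigma^2, the variance is
  gamma(0) = sigma^2 * (1 + sum_i theta_i^2).
  sum_i theta_i^2 = (-0.337)^2 + (-0.341)^2 = 0.113569 + 0.116281 = 0.22985.
  gamma(0) = 2 * (1 + 0.22985) = 2 * 1.22985 = 2.4597.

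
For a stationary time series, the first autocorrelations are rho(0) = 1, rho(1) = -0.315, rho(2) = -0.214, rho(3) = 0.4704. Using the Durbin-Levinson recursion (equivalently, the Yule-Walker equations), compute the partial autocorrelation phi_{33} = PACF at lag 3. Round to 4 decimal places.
\phi_{33} = 0.3410

The PACF at lag k is phi_{kk}, the last component of the solution
to the Yule-Walker system G_k phi = r_k where
  (G_k)_{ij} = rho(|i - j|), (r_k)_i = rho(i), i,j = 1..k.
Equivalently, Durbin-Levinson gives phi_{kk} iteratively:
  phi_{11} = rho(1)
  phi_{kk} = [rho(k) - sum_{j=1..k-1} phi_{k-1,j} rho(k-j)]
            / [1 - sum_{j=1..k-1} phi_{k-1,j} rho(j)],
  phi_{k,j} = phi_{k-1,j} - phi_{kk} phi_{k-1,k-j},  j = 1..k-1.
Step k = 1:
  phi_11 = rho(1) = -0.315.
Step k = 2:
  phi_22 = [rho(2) - phi_11 rho(1)] / [1 - phi_11 rho(1)] = [-0.214 - (-0.315)(-0.315)] / [1 - (-0.315)(-0.315)]
         = -0.313225 / 0.900775 = -0.347728.
  Update: phi_21 = phi_11 - phi_22 phi_11 = -0.315 - (-0.347728)(-0.315) = -0.424534.
Step k = 3:
  phi_33 = [rho(3) - phi_21 rho(2) - phi_22 rho(1)] / [1 - phi_21 rho(1) - phi_22 rho(2)]
    numerator   = 0.4704 - (-0.424534)(-0.214) - (-0.347728)(-0.315) = 0.2700152
    denominator = 1 - (-0.424534)(-0.315) - (-0.347728)(-0.214) = 0.79185779
  phi_33 = 0.2700152 / 0.79185779 = 0.341.
Therefore phi_{33} = 0.3410.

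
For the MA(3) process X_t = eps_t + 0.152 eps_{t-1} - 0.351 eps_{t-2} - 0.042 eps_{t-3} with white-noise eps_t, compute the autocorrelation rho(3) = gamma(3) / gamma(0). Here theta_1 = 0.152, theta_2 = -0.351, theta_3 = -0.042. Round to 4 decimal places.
\rho(3) = -0.0366

For an MA(q) process with theta_0 = 1, the autocovariance is
  gamma(k) = sigma^2 * sum_{i=0..q-k} theta_i * theta_{i+k},
and rho(k) = gamma(k) / gamma(0). Sigma^2 cancels.
  numerator   = (1)*(-0.042) = -0.042.
  denominator = (1)^2 + (0.152)^2 + (-0.351)^2 + (-0.042)^2 = 1.148069.
  rho(3) = -0.042 / 1.148069 = -0.0366.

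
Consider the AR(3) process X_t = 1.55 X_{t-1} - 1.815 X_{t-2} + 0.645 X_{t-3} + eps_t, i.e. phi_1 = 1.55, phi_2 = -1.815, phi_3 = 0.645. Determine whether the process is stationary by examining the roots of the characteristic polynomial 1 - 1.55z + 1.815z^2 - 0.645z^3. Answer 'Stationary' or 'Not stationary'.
\text{Not stationary}

The AR(p) characteristic polynomial is P(z) = 1 - 1.55z + 1.815z^2 - 0.645z^3.
Stationarity requires all roots to lie outside the unit circle, i.e. |z| > 1 for every root.
Degree 3: look for a simple real root z0 first, then factor out (1 - z/z0) and solve the remaining quadratic.
Testing z0 = 2: P(2) = 1 + (-1.55)(2) + (1.815)(2)^2 + (-0.645)(2)^3
  = 1 + (-3.1) + (7.26) + (-5.16) = 0.  So z_0 = 2 is a root, |z_0| = 2.
Divide out the factor (1 - 0.5 z) = (1 - z/z0) (since 1/z0 = 0.5):
  P(z) = (1 - 0.5 z)(1 + (-1.05) z + (1.29) z^2)
  [check: z-coef -1.05 - (0.5) = -1.55; z^2-coef 1.29 - (0.5)(-1.05) = 1.815; z^3-coef -(0.5)(1.29) = -0.645.]
Remaining roots from the quadratic factor 1 + (-1.05) z + (1.29) z^2:
  Set 1 + (-1.05) z + (1.29) z^2 = 0, i.e. a z^2 + b z + c = 0 with a = 1.29, b = -1.05, c = 1.
  Discriminant D = b^2 - 4ac = (-1.05)^2 - 4*(1.29)*1 = 1.1025 - (5.16) = -4.0575.
  D < 0, so the roots are the complex-conjugate pair z = (-b +/- i sqrt(-D)) / (2a) = 0.407 +/- 0.7807i.
  For a conjugate pair |z|^2 = z * conj(z) = (product of roots) = c/a = 1/(1.29) = 0.775194, so |z| = sqrt(0.775194) = 0.8805 for both roots.
Moduli of all roots: 2.0000, 0.8805, 0.8805.
All moduli strictly greater than 1? No.
Verdict: Not stationary.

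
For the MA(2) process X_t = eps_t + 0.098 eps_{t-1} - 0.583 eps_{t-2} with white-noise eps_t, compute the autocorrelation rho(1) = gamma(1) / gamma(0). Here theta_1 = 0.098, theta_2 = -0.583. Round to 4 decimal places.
\rho(1) = 0.0303

For an MA(q) process with theta_0 = 1, the autocovariance is
  gamma(k) = sigma^2 * sum_{i=0..q-k} theta_i * theta_{i+k},
and rho(k) = gamma(k) / gamma(0). Sigma^2 cancels.
  numerator   = (1)*(0.098) + (0.098)*(-0.583) = 0.040866.
  denominator = (1)^2 + (0.098)^2 + (-0.583)^2 = 1.349493.
  rho(1) = 0.040866 / 1.349493 = 0.0303.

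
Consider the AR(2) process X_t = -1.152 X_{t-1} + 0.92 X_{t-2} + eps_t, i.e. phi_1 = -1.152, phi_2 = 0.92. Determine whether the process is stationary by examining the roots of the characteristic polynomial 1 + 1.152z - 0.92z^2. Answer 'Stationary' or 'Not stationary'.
\text{Not stationary}

The AR(p) characteristic polynomial is P(z) = 1 + 1.152z - 0.92z^2.
Stationarity requires all roots to lie outside the unit circle, i.e. |z| > 1 for every root.
Set 1 + (1.152) z + (-0.92) z^2 = 0, i.e. a z^2 + b z + c = 0 with a = -0.92, b = 1.152, c = 1.
Discriminant D = b^2 - 4ac = (1.152)^2 - 4*(-0.92)*1 = 1.327104 - (-3.68) = 5.007104.
D >= 0, so the roots are real: z = (-b +/- sqrt(D)) / (2a) = (-1.152 +/- 2.237656) / (-1.84).
  z_1 = (-1.152 + 2.237656) / (-1.84) = -0.59,   |z_1| = 0.59.
  z_2 = (-1.152 - 2.237656) / (-1.84) = 1.8422,   |z_2| = 1.8422.
Moduli of all roots: 0.5900, 1.8422.
All moduli strictly greater than 1? No.
Verdict: Not stationary.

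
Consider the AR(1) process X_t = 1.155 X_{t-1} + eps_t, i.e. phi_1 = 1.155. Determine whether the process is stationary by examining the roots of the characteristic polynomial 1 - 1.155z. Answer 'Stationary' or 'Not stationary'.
\text{Not stationary}

The AR(p) characteristic polynomial is P(z) = 1 - 1.155z.
Stationarity requires all roots to lie outside the unit circle, i.e. |z| > 1 for every root.
This is linear in z: 1 + (-1.155) z = 0  =>  z = -1/(-1.155) = 0.865801,  |z| = 0.865801.
Moduli of all roots: 0.8658.
All moduli strictly greater than 1? No.
Verdict: Not stationary.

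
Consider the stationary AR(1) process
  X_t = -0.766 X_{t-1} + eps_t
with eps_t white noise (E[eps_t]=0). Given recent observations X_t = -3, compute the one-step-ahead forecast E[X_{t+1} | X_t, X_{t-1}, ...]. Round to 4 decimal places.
E[X_{t+1} \mid \mathcal F_t] = 2.2980

For an AR(p) model X_t = c + sum_i phi_i X_{t-i} + eps_t, the
one-step-ahead conditional mean is
  E[X_{t+1} | X_t, ...] = c + sum_i phi_i X_{t+1-i}.
Substitute known values:
  E[X_{t+1} | ...] = (-0.766) * (-3)
                   = 2.2980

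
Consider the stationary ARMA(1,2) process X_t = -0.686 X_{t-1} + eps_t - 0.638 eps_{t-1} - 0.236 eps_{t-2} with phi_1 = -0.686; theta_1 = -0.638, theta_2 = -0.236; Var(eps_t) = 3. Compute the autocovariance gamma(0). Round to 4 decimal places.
\gamma(0) = 10.8200

Multiply the model equation by X_{t-k} and take expectations. With theta_0 = psi_0 = 1 and psi_j the MA(infinity) weights, this gives
  gamma(k) - sum_i phi_i gamma(k-i) = c_k,
  c_k = sigma^2 * sum_{j=k..q} theta_j psi_{j-k}   (c_k = 0 for k > q),
using gamma(-m) = gamma(m).
psi-weights needed (psi_j = theta_j + sum_i phi_i psi_{j-i}):
  psi_1 = theta_1 + phi_1 = -0.638 + (-0.686) = -1.324
  psi_2 = theta_2 + phi_1 psi_1 = -0.236 + (-0.686)(-1.324) = 0.672264
Right-hand sides:
  c_0 = sigma^2 (1 + theta_1 psi_1 + theta_2 psi_2) = 3 * (1 + (-0.638)(-1.324) + (-0.236)(0.672264)) = 3 * 1.686058 = 5.058173
  c_1 = sigma^2 (theta_1 + theta_2 psi_1) = 3 * (-0.638 + (-0.236)(-1.324)) = -0.976608
  c_2 = sigma^2 theta_2 = 3 * (-0.236) = -0.708
Equations for k = 0 and k = 1 (AR order 1):
  gamma(0) = phi_1 gamma(1) + c_0
  gamma(1) = phi_1 gamma(0) + c_1
Substituting the second into the first: gamma(0) (1 - phi_1^2) = c_0 + phi_1 c_1, so
  gamma(0) = (c_0 + phi_1 c_1) / (1 - phi_1^2) = (5.058173 + (-0.686)(-0.976608)) / (1 - (-0.686)^2) = 5.728126 / 0.529404 = 10.819953.
Therefore gamma(0) = 10.8200 (to 4 decimal places).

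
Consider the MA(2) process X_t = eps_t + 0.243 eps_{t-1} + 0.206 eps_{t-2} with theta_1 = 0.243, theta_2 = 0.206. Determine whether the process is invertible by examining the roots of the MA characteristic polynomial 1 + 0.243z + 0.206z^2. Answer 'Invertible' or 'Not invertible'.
\text{Invertible}

The MA(q) characteristic polynomial is P(z) = 1 + 0.243z + 0.206z^2.
Invertibility requires all roots to lie outside the unit circle, i.e. |z| > 1 for every root.
Set 1 + (0.243) z + (0.206) z^2 = 0, i.e. a z^2 + b z + c = 0 with a = 0.206, b = 0.243, c = 1.
Discriminant D = b^2 - 4ac = (0.243)^2 - 4*(0.206)*1 = 0.059049 - (0.824) = -0.764951.
D < 0, so the roots are the complex-conjugate pair z = (-b +/- i sqrt(-D)) / (2a) = -0.5898 +/- 2.1229i.
For a conjugate pair |z|^2 = z * conj(z) = (product of roots) = c/a = 1/(0.206) = 4.854369, so |z| = sqrt(4.854369) = 2.2033 for both roots.
Moduli of all roots: 2.2033, 2.2033.
All moduli strictly greater than 1? Yes.
Verdict: Invertible.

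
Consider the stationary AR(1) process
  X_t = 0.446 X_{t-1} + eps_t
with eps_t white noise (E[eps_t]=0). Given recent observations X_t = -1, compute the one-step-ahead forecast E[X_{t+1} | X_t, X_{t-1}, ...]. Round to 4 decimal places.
E[X_{t+1} \mid \mathcal F_t] = -0.4460

For an AR(p) model X_t = c + sum_i phi_i X_{t-i} + eps_t, the
one-step-ahead conditional mean is
  E[X_{t+1} | X_t, ...] = c + sum_i phi_i X_{t+1-i}.
Substitute known values:
  E[X_{t+1} | ...] = (0.446) * (-1)
                   = -0.4460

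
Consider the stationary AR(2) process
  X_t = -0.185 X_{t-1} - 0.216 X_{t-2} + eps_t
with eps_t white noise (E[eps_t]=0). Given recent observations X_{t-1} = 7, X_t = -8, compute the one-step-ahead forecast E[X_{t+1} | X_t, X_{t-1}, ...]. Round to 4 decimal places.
E[X_{t+1} \mid \mathcal F_t] = -0.0320

For an AR(p) model X_t = c + sum_i phi_i X_{t-i} + eps_t, the
one-step-ahead conditional mean is
  E[X_{t+1} | X_t, ...] = c + sum_i phi_i X_{t+1-i}.
Substitute known values:
  E[X_{t+1} | ...] = (-0.185) * (-8) + (-0.216) * (7)
                   = -0.0320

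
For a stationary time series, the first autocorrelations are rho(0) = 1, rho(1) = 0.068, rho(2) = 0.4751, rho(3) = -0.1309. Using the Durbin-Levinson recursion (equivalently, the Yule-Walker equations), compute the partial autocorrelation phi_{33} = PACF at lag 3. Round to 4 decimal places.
\phi_{33} = -0.2330

The PACF at lag k is phi_{kk}, the last component of the solution
to the Yule-Walker system G_k phi = r_k where
  (G_k)_{ij} = rho(|i - j|), (r_k)_i = rho(i), i,j = 1..k.
Equivalently, Durbin-Levinson gives phi_{kk} iteratively:
  phi_{11} = rho(1)
  phi_{kk} = [rho(k) - sum_{j=1..k-1} phi_{k-1,j} rho(k-j)]
            / [1 - sum_{j=1..k-1} phi_{k-1,j} rho(j)],
  phi_{k,j} = phi_{k-1,j} - phi_{kk} phi_{k-1,k-j},  j = 1..k-1.
Step k = 1:
  phi_11 = rho(1) = 0.068.
Step k = 2:
  phi_22 = [rho(2) - phi_11 rho(1)] / [1 - phi_11 rho(1)] = [0.4751 - (0.068)(0.068)] / [1 - (0.068)(0.068)]
         = 0.470476 / 0.995376 = 0.472662.
  Update: phi_21 = phi_11 - phi_22 phi_11 = 0.068 - (0.472662)(0.068) = 0.035859.
Step k = 3:
  phi_33 = [rho(3) - phi_21 rho(2) - phi_22 rho(1)] / [1 - phi_21 rho(1) - phi_22 rho(2)]
    numerator   = -0.1309 - (0.035859)(0.4751) - (0.472662)(0.068) = -0.1800776
    denominator = 1 - (0.035859)(0.068) - (0.472662)(0.4751) = 0.77300007
  phi_33 = -0.1800776 / 0.77300007 = -0.233.
Therefore phi_{33} = -0.2330.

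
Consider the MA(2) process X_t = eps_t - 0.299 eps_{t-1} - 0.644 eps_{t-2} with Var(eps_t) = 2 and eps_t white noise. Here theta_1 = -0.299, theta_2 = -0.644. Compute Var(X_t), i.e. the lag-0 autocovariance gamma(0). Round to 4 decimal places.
\gamma(0) = 3.0083

For an MA(q) process X_t = eps_t + sum_i theta_i eps_{t-i} with
Var(eps_t) = sigma^2, the variance is
  gamma(0) = sigma^2 * (1 + sum_i theta_i^2).
  sum_i theta_i^2 = (-0.299)^2 + (-0.644)^2 = 0.089401 + 0.414736 = 0.504137.
  gamma(0) = 2 * (1 + 0.504137) = 2 * 1.504137 = 3.008274, which rounds to 3.0083.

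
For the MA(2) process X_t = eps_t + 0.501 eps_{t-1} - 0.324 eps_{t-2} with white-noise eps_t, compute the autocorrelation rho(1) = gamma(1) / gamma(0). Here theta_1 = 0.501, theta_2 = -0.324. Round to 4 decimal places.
\rho(1) = 0.2498

For an MA(q) process with theta_0 = 1, the autocovariance is
  gamma(k) = sigma^2 * sum_{i=0..q-k} theta_i * theta_{i+k},
and rho(k) = gamma(k) / gamma(0). Sigma^2 cancels.
  numerator   = (1)*(0.501) + (0.501)*(-0.324) = 0.338676.
  denominator = (1)^2 + (0.501)^2 + (-0.324)^2 = 1.355977.
  rho(1) = 0.338676 / 1.355977 = 0.2498.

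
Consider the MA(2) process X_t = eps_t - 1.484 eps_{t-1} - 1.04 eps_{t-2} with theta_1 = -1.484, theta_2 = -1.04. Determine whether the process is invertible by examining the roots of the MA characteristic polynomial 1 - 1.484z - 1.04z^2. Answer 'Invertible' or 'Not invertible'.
\text{Not invertible}

The MA(q) characteristic polynomial is P(z) = 1 - 1.484z - 1.04z^2.
Invertibility requires all roots to lie outside the unit circle, i.e. |z| > 1 for every root.
Set 1 + (-1.484) z + (-1.04) z^2 = 0, i.e. a z^2 + b z + c = 0 with a = -1.04, b = -1.484, c = 1.
Discriminant D = b^2 - 4ac = (-1.484)^2 - 4*(-1.04)*1 = 2.202256 - (-4.16) = 6.362256.
D >= 0, so the roots are real: z = (-b +/- sqrt(D)) / (2a) = (1.484 +/- 2.522351) / (-2.08).
  z_1 = (1.484 + 2.522351) / (-2.08) = -1.9261,   |z_1| = 1.9261.
  z_2 = (1.484 - 2.522351) / (-2.08) = 0.4992,   |z_2| = 0.4992.
Moduli of all roots: 1.9261, 0.4992.
All moduli strictly greater than 1? No.
Verdict: Not invertible.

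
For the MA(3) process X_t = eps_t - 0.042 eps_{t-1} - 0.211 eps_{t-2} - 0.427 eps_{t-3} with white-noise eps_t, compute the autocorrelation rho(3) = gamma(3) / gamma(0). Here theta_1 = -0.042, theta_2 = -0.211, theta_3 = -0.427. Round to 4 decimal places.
\rho(3) = -0.3475

For an MA(q) process with theta_0 = 1, the autocovariance is
  gamma(k) = sigma^2 * sum_{i=0..q-k} theta_i * theta_{i+k},
and rho(k) = gamma(k) / gamma(0). Sigma^2 cancels.
  numerator   = (1)*(-0.427) = -0.427.
  denominator = (1)^2 + (-0.042)^2 + (-0.211)^2 + (-0.427)^2 = 1.228614.
  rho(3) = -0.427 / 1.228614 = -0.3475.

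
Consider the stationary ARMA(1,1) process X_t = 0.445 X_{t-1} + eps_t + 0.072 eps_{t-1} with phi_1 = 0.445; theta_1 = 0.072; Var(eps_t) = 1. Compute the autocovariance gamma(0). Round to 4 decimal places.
\gamma(0) = 1.3333

Multiply the model equation by X_{t-k} and take expectations. With theta_0 = psi_0 = 1 and psi_j the MA(infinity) weights, this gives
  gamma(k) - sum_i phi_i gamma(k-i) = c_k,
  c_k = sigma^2 * sum_{j=k..q} theta_j psi_{j-k}   (c_k = 0 for k > q),
using gamma(-m) = gamma(m).
psi-weights needed (psi_j = theta_j + sum_i phi_i psi_{j-i}):
  psi_1 = theta_1 + phi_1 = 0.072 + (0.445) = 0.517
Right-hand sides:
  c_0 = sigma^2 (1 + theta_1 psi_1) = 1 * (1 + (0.072)(0.517)) = 1 * 1.037224 = 1.037224
  c_1 = sigma^2 theta_1 = 1 * (0.072) = 0.072
  c_2 = 0
Equations for k = 0 and k = 1 (AR order 1):
  gamma(0) = phi_1 gamma(1) + c_0
  gamma(1) = phi_1 gamma(0) + c_1
Substituting the second into the first: gamma(0) (1 - phi_1^2) = c_0 + phi_1 c_1, so
  gamma(0) = (c_0 + phi_1 c_1) / (1 - phi_1^2) = (1.037224 + (0.445)(0.072)) / (1 - (0.445)^2) = 1.069264 / 0.801975 = 1.333288.
Therefore gamma(0) = 1.3333 (to 4 decimal places).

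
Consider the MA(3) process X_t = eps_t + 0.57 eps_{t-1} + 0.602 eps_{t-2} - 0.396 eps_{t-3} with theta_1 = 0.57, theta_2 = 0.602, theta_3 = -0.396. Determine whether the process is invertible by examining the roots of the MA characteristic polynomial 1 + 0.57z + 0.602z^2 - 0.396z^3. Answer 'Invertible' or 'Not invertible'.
\text{Invertible}

The MA(q) characteristic polynomial is P(z) = 1 + 0.57z + 0.602z^2 - 0.396z^3.
Invertibility requires all roots to lie outside the unit circle, i.e. |z| > 1 for every root.
Degree 3: look for a simple real root z0 first, then factor out (1 - z/z0) and solve the remaining quadratic.
Testing z0 = 2.5: P(2.5) = 1 + (0.57)(2.5) + (0.602)(2.5)^2 + (-0.396)(2.5)^3
  = 1 + (1.425) + (3.7625) + (-6.1875) = 0.  So z_0 = 2.5 is a root, |z_0| = 2.5.
Divide out the factor (1 - 0.4 z) = (1 - z/z0) (since 1/z0 = 0.4):
  P(z) = (1 - 0.4 z)(1 + (0.97) z + (0.99) z^2)
  [check: z-coef 0.97 - (0.4) = 0.57; z^2-coef 0.99 - (0.4)(0.97) = 0.602; z^3-coef -(0.4)(0.99) = -0.396.]
Remaining roots from the quadratic factor 1 + (0.97) z + (0.99) z^2:
  Set 1 + (0.97) z + (0.99) z^2 = 0, i.e. a z^2 + b z + c = 0 with a = 0.99, b = 0.97, c = 1.
  Discriminant D = b^2 - 4ac = (0.97)^2 - 4*(0.99)*1 = 0.9409 - (3.96) = -3.0191.
  D < 0, so the roots are the complex-conjugate pair z = (-b +/- i sqrt(-D)) / (2a) = -0.4899 +/- 0.8776i.
  For a conjugate pair |z|^2 = z * conj(z) = (product of roots) = c/a = 1/(0.99) = 1.010101, so |z| = sqrt(1.010101) = 1.005 for both roots.
Moduli of all roots: 2.5000, 1.0050, 1.0050.
All moduli strictly greater than 1? Yes.
Verdict: Invertible.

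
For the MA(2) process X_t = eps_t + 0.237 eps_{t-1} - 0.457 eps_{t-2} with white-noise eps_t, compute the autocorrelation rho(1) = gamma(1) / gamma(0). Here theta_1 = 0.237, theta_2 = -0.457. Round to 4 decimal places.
\rho(1) = 0.1017

For an MA(q) process with theta_0 = 1, the autocovariance is
  gamma(k) = sigma^2 * sum_{i=0..q-k} theta_i * theta_{i+k},
and rho(k) = gamma(k) / gamma(0). Sigma^2 cancels.
  numerator   = (1)*(0.237) + (0.237)*(-0.457) = 0.128691.
  denominator = (1)^2 + (0.237)^2 + (-0.457)^2 = 1.265018.
  rho(1) = 0.128691 / 1.265018 = 0.1017.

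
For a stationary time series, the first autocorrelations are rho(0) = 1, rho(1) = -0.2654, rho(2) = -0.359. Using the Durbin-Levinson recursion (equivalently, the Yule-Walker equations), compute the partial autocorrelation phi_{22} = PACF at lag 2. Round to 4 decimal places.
\phi_{22} = -0.4620

The PACF at lag k is phi_{kk}, the last component of the solution
to the Yule-Walker system G_k phi = r_k where
  (G_k)_{ij} = rho(|i - j|), (r_k)_i = rho(i), i,j = 1..k.
Equivalently, Durbin-Levinson gives phi_{kk} iteratively:
  phi_{11} = rho(1)
  phi_{kk} = [rho(k) - sum_{j=1..k-1} phi_{k-1,j} rho(k-j)]
            / [1 - sum_{j=1..k-1} phi_{k-1,j} rho(j)],
  phi_{k,j} = phi_{k-1,j} - phi_{kk} phi_{k-1,k-j},  j = 1..k-1.
Step k = 1:
  phi_11 = rho(1) = -0.2654.
Step k = 2:
  phi_22 = [rho(2) - phi_11 rho(1)] / [1 - phi_11 rho(1)] = [-0.359 - (-0.2654)(-0.2654)] / [1 - (-0.2654)(-0.2654)]
         = -0.42943716 / 0.92956284 = -0.462.
Therefore phi_{22} = -0.4620.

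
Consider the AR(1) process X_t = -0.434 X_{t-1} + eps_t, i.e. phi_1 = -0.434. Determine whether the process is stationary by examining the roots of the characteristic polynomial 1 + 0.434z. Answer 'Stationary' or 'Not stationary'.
\text{Stationary}

The AR(p) characteristic polynomial is P(z) = 1 + 0.434z.
Stationarity requires all roots to lie outside the unit circle, i.e. |z| > 1 for every root.
This is linear in z: 1 + (0.434) z = 0  =>  z = -1/(0.434) = -2.304147,  |z| = 2.304147.
Moduli of all roots: 2.3041.
All moduli strictly greater than 1? Yes.
Verdict: Stationary.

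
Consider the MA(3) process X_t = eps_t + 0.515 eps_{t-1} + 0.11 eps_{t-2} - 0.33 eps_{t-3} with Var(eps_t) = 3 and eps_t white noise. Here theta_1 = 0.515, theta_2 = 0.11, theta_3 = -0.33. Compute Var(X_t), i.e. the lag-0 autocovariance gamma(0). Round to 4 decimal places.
\gamma(0) = 4.1587

For an MA(q) process X_t = eps_t + sum_i theta_i eps_{t-i} with
Var(eps_t) = sigma^2, the variance is
  gamma(0) = sigma^2 * (1 + sum_i theta_i^2).
  sum_i theta_i^2 = (0.515)^2 + (0.11)^2 + (-0.33)^2 = 0.265225 + 0.0121 + 0.1089 = 0.386225.
  gamma(0) = 3 * (1 + 0.386225) = 3 * 1.386225 = 4.158675, which rounds to 4.1587.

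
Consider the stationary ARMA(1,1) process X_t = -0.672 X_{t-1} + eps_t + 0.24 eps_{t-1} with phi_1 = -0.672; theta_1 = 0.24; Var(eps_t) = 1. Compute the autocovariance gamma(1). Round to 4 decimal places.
\gamma(1) = -0.6607

Multiply the model equation by X_{t-k} and take expectations. With theta_0 = psi_0 = 1 and psi_j the MA(infinity) weights, this gives
  gamma(k) - sum_i phi_i gamma(k-i) = c_k,
  c_k = sigma^2 * sum_{j=k..q} theta_j psi_{j-k}   (c_k = 0 for k > q),
using gamma(-m) = gamma(m).
psi-weights needed (psi_j = theta_j + sum_i phi_i psi_{j-i}):
  psi_1 = theta_1 + phi_1 = 0.24 + (-0.672) = -0.432
Right-hand sides:
  c_0 = sigma^2 (1 + theta_1 psi_1) = 1 * (1 + (0.24)(-0.432)) = 1 * 0.89632 = 0.89632
  c_1 = sigma^2 theta_1 = 1 * (0.24) = 0.24
  c_2 = 0
Equations for k = 0 and k = 1 (AR order 1):
  gamma(0) = phi_1 gamma(1) + c_0
  gamma(1) = phi_1 gamma(0) + c_1
Substituting the second into the first: gamma(0) (1 - phi_1^2) = c_0 + phi_1 c_1, so
  gamma(0) = (c_0 + phi_1 c_1) / (1 - phi_1^2) = (0.89632 + (-0.672)(0.24)) / (1 - (-0.672)^2) = 0.73504 / 0.548416 = 1.340296.
  gamma(1) = phi_1 gamma(0) + c_1 = (-0.672)(1.340296) + (0.24) = -0.660679.
Therefore gamma(1) = -0.6607 (to 4 decimal places).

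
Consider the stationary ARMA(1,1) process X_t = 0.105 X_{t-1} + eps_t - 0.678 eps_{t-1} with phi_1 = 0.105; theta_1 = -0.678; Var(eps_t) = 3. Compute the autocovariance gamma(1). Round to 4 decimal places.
\gamma(1) = -1.6144

Multiply the model equation by X_{t-k} and take expectations. With theta_0 = psi_0 = 1 and psi_j the MA(infinity) weights, this gives
  gamma(k) - sum_i phi_i gamma(k-i) = c_k,
  c_k = sigma^2 * sum_{j=k..q} theta_j psi_{j-k}   (c_k = 0 for k > q),
using gamma(-m) = gamma(m).
psi-weights needed (psi_j = theta_j + sum_i phi_i psi_{j-i}):
  psi_1 = theta_1 + phi_1 = -0.678 + (0.105) = -0.573
Right-hand sides:
  c_0 = sigma^2 (1 + theta_1 psi_1) = 3 * (1 + (-0.678)(-0.573)) = 3 * 1.388494 = 4.165482
  c_1 = sigma^2 theta_1 = 3 * (-0.678) = -2.034
  c_2 = 0
Equations for k = 0 and k = 1 (AR order 1):
  gamma(0) = phi_1 gamma(1) + c_0
  gamma(1) = phi_1 gamma(0) + c_1
Substituting the second into the first: gamma(0) (1 - phi_1^2) = c_0 + phi_1 c_1, so
  gamma(0) = (c_0 + phi_1 c_1) / (1 - phi_1^2) = (4.165482 + (0.105)(-2.034)) / (1 - (0.105)^2) = 3.951912 / 0.988975 = 3.995968.
  gamma(1) = phi_1 gamma(0) + c_1 = (0.105)(3.995968) + (-2.034) = -1.614423.
Therefore gamma(1) = -1.6144 (to 4 decimal places).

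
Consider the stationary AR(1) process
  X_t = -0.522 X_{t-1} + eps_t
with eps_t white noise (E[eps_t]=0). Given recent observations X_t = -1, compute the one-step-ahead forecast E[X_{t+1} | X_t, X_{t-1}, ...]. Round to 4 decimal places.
E[X_{t+1} \mid \mathcal F_t] = 0.5220

For an AR(p) model X_t = c + sum_i phi_i X_{t-i} + eps_t, the
one-step-ahead conditional mean is
  E[X_{t+1} | X_t, ...] = c + sum_i phi_i X_{t+1-i}.
Substitute known values:
  E[X_{t+1} | ...] = (-0.522) * (-1)
                   = 0.5220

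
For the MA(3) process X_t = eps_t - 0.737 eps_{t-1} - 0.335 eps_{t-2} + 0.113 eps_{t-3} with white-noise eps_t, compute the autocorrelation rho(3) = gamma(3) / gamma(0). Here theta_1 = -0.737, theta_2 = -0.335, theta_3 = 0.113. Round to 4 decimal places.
\rho(3) = 0.0677

For an MA(q) process with theta_0 = 1, the autocovariance is
  gamma(k) = sigma^2 * sum_{i=0..q-k} theta_i * theta_{i+k},
and rho(k) = gamma(k) / gamma(0). Sigma^2 cancels.
  numerator   = (1)*(0.113) = 0.113.
  denominator = (1)^2 + (-0.737)^2 + (-0.335)^2 + (0.113)^2 = 1.668163.
  rho(3) = 0.113 / 1.668163 = 0.0677.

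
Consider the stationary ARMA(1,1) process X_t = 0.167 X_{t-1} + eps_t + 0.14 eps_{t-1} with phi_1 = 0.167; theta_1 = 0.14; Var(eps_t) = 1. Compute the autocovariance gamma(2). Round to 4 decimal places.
\gamma(2) = 0.0540

Multiply the model equation by X_{t-k} and take expectations. With theta_0 = psi_0 = 1 and psi_j the MA(infinity) weights, this gives
  gamma(k) - sum_i phi_i gamma(k-i) = c_k,
  c_k = sigma^2 * sum_{j=k..q} theta_j psi_{j-k}   (c_k = 0 for k > q),
using gamma(-m) = gamma(m).
psi-weights needed (psi_j = theta_j + sum_i phi_i psi_{j-i}):
  psi_1 = theta_1 + phi_1 = 0.14 + (0.167) = 0.307
Right-hand sides:
  c_0 = sigma^2 (1 + theta_1 psi_1) = 1 * (1 + (0.14)(0.307)) = 1 * 1.04298 = 1.04298
  c_1 = sigma^2 theta_1 = 1 * (0.14) = 0.14
  c_2 = 0
Equations for k = 0 and k = 1 (AR order 1):
  gamma(0) = phi_1 gamma(1) + c_0
  gamma(1) = phi_1 gamma(0) + c_1
Substituting the second into the first: gamma(0) (1 - phi_1^2) = c_0 + phi_1 c_1, so
  gamma(0) = (c_0 + phi_1 c_1) / (1 - phi_1^2) = (1.04298 + (0.167)(0.14)) / (1 - (0.167)^2) = 1.06636 / 0.972111 = 1.096953.
  gamma(1) = phi_1 gamma(0) + c_1 = (0.167)(1.096953) + (0.14) = 0.323191.
For k = 2 (> q): gamma(2) = phi_1 gamma(1) = (0.167)(0.323191) = 0.053973.
Therefore gamma(2) = 0.0540 (to 4 decimal places).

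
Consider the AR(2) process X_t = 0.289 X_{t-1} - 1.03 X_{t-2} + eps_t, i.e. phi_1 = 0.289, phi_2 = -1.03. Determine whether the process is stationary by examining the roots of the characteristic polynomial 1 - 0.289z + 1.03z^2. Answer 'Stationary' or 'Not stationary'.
\text{Not stationary}

The AR(p) characteristic polynomial is P(z) = 1 - 0.289z + 1.03z^2.
Stationarity requires all roots to lie outside the unit circle, i.e. |z| > 1 for every root.
Set 1 + (-0.289) z + (1.03) z^2 = 0, i.e. a z^2 + b z + c = 0 with a = 1.03, b = -0.289, c = 1.
Discriminant D = b^2 - 4ac = (-0.289)^2 - 4*(1.03)*1 = 0.083521 - (4.12) = -4.036479.
D < 0, so the roots are the complex-conjugate pair z = (-b +/- i sqrt(-D)) / (2a) = 0.1403 +/- 0.9753i.
For a conjugate pair |z|^2 = z * conj(z) = (product of roots) = c/a = 1/(1.03) = 0.970874, so |z| = sqrt(0.970874) = 0.9853 for both roots.
Moduli of all roots: 0.9853, 0.9853.
All moduli strictly greater than 1? No.
Verdict: Not stationary.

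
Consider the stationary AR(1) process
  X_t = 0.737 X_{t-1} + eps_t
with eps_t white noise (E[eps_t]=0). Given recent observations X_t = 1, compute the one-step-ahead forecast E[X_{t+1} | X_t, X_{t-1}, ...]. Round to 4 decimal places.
E[X_{t+1} \mid \mathcal F_t] = 0.7370

For an AR(p) model X_t = c + sum_i phi_i X_{t-i} + eps_t, the
one-step-ahead conditional mean is
  E[X_{t+1} | X_t, ...] = c + sum_i phi_i X_{t+1-i}.
Substitute known values:
  E[X_{t+1} | ...] = (0.737) * (1)
                   = 0.7370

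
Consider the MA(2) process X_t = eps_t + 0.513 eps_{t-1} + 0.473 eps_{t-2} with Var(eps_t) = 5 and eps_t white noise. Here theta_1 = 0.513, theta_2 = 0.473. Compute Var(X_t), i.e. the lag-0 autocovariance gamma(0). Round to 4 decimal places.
\gamma(0) = 7.4345

For an MA(q) process X_t = eps_t + sum_i theta_i eps_{t-i} with
Var(eps_t) = sigma^2, the variance is
  gamma(0) = sigma^2 * (1 + sum_i theta_i^2).
  sum_i theta_i^2 = (0.513)^2 + (0.473)^2 = 0.263169 + 0.223729 = 0.486898.
  gamma(0) = 5 * (1 + 0.486898) = 5 * 1.486898 = 7.43449, which rounds to 7.4345.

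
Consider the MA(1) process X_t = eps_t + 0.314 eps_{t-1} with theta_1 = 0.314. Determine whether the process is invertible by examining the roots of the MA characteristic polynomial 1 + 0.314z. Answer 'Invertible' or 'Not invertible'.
\text{Invertible}

The MA(q) characteristic polynomial is P(z) = 1 + 0.314z.
Invertibility requires all roots to lie outside the unit circle, i.e. |z| > 1 for every root.
This is linear in z: 1 + (0.314) z = 0  =>  z = -1/(0.314) = -3.184713,  |z| = 3.184713.
Moduli of all roots: 3.1847.
All moduli strictly greater than 1? Yes.
Verdict: Invertible.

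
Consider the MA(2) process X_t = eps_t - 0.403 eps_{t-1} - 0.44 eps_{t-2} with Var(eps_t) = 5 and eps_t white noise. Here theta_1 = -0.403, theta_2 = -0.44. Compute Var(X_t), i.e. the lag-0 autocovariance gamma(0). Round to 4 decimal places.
\gamma(0) = 6.7800

For an MA(q) process X_t = eps_t + sum_i theta_i eps_{t-i} with
Var(eps_t) = sigma^2, the variance is
  gamma(0) = sigma^2 * (1 + sum_i theta_i^2).
  sum_i theta_i^2 = (-0.403)^2 + (-0.44)^2 = 0.162409 + 0.1936 = 0.356009.
  gamma(0) = 5 * (1 + 0.356009) = 5 * 1.356009 = 6.780045, which rounds to 6.7800.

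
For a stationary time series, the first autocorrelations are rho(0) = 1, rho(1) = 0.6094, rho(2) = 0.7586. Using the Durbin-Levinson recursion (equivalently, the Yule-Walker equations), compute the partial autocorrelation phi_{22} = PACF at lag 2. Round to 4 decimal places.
\phi_{22} = 0.6160

The PACF at lag k is phi_{kk}, the last component of the solution
to the Yule-Walker system G_k phi = r_k where
  (G_k)_{ij} = rho(|i - j|), (r_k)_i = rho(i), i,j = 1..k.
Equivalently, Durbin-Levinson gives phi_{kk} iteratively:
  phi_{11} = rho(1)
  phi_{kk} = [rho(k) - sum_{j=1..k-1} phi_{k-1,j} rho(k-j)]
            / [1 - sum_{j=1..k-1} phi_{k-1,j} rho(j)],
  phi_{k,j} = phi_{k-1,j} - phi_{kk} phi_{k-1,k-j},  j = 1..k-1.
Step k = 1:
  phi_11 = rho(1) = 0.6094.
Step k = 2:
  phi_22 = [rho(2) - phi_11 rho(1)] / [1 - phi_11 rho(1)] = [0.7586 - (0.6094)(0.6094)] / [1 - (0.6094)(0.6094)]
         = 0.38723164 / 0.62863164 = 0.616.
Therefore phi_{22} = 0.6160.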